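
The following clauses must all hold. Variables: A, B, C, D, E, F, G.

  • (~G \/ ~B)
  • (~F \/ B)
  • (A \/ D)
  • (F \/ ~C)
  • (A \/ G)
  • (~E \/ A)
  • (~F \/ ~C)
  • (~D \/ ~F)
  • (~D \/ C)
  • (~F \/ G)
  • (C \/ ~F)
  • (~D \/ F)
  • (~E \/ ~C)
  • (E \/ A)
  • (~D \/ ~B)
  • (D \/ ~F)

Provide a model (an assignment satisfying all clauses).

A=T, B=F, C=F, D=F, E=F, F=F, G=T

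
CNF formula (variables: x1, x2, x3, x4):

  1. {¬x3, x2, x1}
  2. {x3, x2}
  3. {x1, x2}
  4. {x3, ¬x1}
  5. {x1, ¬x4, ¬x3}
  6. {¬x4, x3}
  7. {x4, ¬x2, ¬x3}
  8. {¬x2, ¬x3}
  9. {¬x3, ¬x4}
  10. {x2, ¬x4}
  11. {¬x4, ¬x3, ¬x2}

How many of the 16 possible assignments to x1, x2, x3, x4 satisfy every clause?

The models are:
  x1=F x2=T x3=F x4=F
  x1=T x2=F x3=T x4=F
Count: 2.

2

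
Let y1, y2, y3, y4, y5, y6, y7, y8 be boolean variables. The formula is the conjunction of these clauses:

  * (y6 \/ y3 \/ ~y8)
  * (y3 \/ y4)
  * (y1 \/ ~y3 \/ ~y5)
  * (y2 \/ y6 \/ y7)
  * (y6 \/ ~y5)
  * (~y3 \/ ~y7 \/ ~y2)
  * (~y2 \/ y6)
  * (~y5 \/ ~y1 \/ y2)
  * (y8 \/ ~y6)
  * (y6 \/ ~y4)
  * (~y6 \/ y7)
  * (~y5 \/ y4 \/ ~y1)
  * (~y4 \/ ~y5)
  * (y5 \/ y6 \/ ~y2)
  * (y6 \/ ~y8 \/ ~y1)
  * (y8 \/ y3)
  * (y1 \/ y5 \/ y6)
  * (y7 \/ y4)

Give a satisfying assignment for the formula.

y1=False, y2=False, y3=True, y4=True, y5=False, y6=True, y7=True, y8=True

Check each clause:
  1. (y3 \/ y6 \/ ~y8) — y3 is true.
  2. (y3 \/ y4) — y3 is true.
  3. (y1 \/ ~y5 \/ ~y3) — ~y5 is true.
  4. (y2 \/ y7 \/ y6) — y6 is true.
  5. (~y5 \/ y6) — ~y5 is true.
  6. (~y7 \/ ~y3 \/ ~y2) — ~y2 is true.
  7. (~y2 \/ y6) — y6 is true.
  8. (y2 \/ ~y1 \/ ~y5) — ~y5 is true.
  9. (~y6 \/ y8) — y8 is true.
  10. (y6 \/ ~y4) — y6 is true.
  11. (y7 \/ ~y6) — y7 is true.
  12. (y4 \/ ~y1 \/ ~y5) — ~y5 is true.
  13. (~y4 \/ ~y5) — ~y5 is true.
  14. (y6 \/ ~y2 \/ y5) — y6 is true.
  15. (~y1 \/ y6 \/ ~y8) — ~y1 is true.
  16. (y8 \/ y3) — y8 is true.
  17. (y1 \/ y5 \/ y6) — y6 is true.
  18. (y7 \/ y4) — y4 is true.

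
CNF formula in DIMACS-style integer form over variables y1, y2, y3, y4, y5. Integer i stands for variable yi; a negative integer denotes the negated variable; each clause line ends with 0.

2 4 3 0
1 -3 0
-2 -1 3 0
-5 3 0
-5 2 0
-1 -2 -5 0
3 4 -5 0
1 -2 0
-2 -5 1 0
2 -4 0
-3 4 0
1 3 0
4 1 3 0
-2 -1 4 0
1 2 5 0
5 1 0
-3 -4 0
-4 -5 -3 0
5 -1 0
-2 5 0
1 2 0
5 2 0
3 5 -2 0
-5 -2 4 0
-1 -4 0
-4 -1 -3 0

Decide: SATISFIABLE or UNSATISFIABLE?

UNSATISFIABLE

y1 = True:
  propagation gives y5=True, y3=True, y2=True; an empty clause results — contradiction.
y1 = False:
  propagation gives y3=False; an empty clause results — contradiction.
Every branch closes, so no satisfying assignment exists.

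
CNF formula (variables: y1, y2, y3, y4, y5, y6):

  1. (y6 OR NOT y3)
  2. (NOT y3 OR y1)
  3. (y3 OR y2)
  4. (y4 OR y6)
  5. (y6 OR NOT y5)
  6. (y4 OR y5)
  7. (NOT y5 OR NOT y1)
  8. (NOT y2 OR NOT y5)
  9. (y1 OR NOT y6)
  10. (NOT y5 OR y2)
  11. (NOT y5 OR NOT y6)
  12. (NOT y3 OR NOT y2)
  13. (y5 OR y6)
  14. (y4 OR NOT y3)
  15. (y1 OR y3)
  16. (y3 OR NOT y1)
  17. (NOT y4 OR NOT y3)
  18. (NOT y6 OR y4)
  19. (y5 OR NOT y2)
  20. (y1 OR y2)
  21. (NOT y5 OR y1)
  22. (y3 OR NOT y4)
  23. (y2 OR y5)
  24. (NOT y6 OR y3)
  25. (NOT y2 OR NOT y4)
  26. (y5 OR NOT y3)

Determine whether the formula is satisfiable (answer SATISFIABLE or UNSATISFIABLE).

y3 = True:
  propagation gives y6=True, y1=True, y5=False; an empty clause results — contradiction.
y3 = False:
  propagation gives y2=True, y5=False; an empty clause results — contradiction.
Every branch closes, so no satisfying assignment exists.

UNSATISFIABLE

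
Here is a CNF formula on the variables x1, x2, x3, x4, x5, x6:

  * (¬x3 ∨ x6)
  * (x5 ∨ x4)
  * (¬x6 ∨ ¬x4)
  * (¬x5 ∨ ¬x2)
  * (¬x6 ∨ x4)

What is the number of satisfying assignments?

The models are:
  x1=0 x2=0 x3=0 x4=0 x5=1 x6=0
  x1=0 x2=0 x3=0 x4=1 x5=0 x6=0
  x1=0 x2=0 x3=0 x4=1 x5=1 x6=0
  x1=0 x2=1 x3=0 x4=1 x5=0 x6=0
  x1=1 x2=0 x3=0 x4=0 x5=1 x6=0
  x1=1 x2=0 x3=0 x4=1 x5=0 x6=0
  x1=1 x2=0 x3=0 x4=1 x5=1 x6=0
  x1=1 x2=1 x3=0 x4=1 x5=0 x6=0
Count: 8.

8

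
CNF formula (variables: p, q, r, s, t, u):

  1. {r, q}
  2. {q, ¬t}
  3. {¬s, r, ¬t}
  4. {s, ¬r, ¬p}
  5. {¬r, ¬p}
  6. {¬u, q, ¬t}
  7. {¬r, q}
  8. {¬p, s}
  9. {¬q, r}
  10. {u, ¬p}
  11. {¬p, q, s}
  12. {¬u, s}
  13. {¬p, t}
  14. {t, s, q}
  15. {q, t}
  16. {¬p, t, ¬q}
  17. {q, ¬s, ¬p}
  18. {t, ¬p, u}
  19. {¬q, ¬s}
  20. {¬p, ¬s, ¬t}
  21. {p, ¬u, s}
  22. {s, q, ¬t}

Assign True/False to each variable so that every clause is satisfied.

p=False, q=True, r=True, s=False, t=False, u=False

Set p = False and propagate.
Try q = True.
  then r is forced to True.
  then s is forced to False.
  then u is forced to False.
t is now unconstrained; take t = False.
Every clause has at least one true literal under this assignment.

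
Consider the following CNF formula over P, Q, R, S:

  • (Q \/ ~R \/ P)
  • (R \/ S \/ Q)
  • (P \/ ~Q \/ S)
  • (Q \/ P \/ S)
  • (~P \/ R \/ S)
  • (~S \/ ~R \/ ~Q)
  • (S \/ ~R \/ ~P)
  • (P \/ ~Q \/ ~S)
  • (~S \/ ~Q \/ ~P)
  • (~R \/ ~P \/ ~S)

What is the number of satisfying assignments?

2

The models are:
  P=F Q=F R=F S=T
  P=T Q=F R=F S=T
Count: 2.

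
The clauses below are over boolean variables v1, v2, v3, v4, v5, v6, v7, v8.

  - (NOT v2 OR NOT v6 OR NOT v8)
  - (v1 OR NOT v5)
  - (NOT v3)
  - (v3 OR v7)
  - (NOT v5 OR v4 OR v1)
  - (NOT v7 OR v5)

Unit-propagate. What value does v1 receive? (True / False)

(NOT v3) is a unit clause: v3 = False.
In (v7 OR v3), v3 is now false; v7 must hold, so v7 = True.
(v5 OR NOT v7): since v7 = True, the clause reduces to (v5). v5 = True.
From (NOT v5 OR v1) and v5 = True: v1 = True.

True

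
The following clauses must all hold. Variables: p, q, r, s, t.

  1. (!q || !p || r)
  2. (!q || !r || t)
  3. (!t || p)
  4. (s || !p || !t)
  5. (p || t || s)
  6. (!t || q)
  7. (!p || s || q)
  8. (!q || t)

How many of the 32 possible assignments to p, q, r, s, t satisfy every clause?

The models are:
  p=F q=F r=F s=T t=F
  p=F q=F r=T s=T t=F
  p=T q=F r=F s=T t=F
  p=T q=F r=T s=T t=F
  p=T q=T r=T s=T t=T
Count: 5.

5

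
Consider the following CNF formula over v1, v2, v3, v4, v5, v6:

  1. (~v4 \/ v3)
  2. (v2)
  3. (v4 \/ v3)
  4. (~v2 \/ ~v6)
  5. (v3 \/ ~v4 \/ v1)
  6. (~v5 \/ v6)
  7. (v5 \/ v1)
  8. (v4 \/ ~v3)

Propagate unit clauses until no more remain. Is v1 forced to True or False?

True

(v2) is a unit clause: v2 = True.
(~v6 \/ ~v2): since v2 = True, the clause reduces to (~v6). v6 = False.
(v6 \/ ~v5) with v6 = False leaves only ~v5, so v5 = False.
(v5 \/ v1): since v5 = False, the clause reduces to (v1). v1 = True.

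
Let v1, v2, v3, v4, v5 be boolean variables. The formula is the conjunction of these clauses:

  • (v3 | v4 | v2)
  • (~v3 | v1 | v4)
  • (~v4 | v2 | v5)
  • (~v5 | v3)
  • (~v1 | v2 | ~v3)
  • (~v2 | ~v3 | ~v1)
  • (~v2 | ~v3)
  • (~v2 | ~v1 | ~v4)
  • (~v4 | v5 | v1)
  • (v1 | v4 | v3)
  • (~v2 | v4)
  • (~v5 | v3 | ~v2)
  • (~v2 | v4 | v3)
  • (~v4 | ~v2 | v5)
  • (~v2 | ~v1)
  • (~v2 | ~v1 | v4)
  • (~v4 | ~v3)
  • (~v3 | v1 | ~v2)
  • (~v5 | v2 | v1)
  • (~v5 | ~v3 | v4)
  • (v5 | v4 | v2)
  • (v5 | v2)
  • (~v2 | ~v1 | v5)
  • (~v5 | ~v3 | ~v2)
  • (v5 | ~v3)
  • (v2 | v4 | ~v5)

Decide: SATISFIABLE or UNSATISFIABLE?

UNSATISFIABLE

v2 = True:
  propagation gives v3=False, v5=False, v4=True; an empty clause results — contradiction.
v2 = False:
  propagation gives v5=True, v3=True, v1=False; an empty clause results — contradiction.
Every branch closes, so no satisfying assignment exists.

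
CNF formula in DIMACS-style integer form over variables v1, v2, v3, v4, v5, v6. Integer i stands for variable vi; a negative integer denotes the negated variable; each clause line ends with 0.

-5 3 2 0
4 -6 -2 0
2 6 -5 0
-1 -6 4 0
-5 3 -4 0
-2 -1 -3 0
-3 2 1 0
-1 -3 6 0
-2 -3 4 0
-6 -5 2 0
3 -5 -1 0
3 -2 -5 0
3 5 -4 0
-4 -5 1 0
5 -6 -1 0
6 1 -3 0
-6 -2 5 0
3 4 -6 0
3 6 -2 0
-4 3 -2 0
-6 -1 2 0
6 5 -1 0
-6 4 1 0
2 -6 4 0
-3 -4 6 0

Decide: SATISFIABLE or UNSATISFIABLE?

Set v1 = False and propagate.
The remaining clauses are satisfied by v2 = False, v3 = False, v4 = False, v5 = False, v6 = False.
So v1 = False, v2 = False, v3 = False, v4 = False, v5 = False, v6 = False is a satisfying assignment.

SATISFIABLE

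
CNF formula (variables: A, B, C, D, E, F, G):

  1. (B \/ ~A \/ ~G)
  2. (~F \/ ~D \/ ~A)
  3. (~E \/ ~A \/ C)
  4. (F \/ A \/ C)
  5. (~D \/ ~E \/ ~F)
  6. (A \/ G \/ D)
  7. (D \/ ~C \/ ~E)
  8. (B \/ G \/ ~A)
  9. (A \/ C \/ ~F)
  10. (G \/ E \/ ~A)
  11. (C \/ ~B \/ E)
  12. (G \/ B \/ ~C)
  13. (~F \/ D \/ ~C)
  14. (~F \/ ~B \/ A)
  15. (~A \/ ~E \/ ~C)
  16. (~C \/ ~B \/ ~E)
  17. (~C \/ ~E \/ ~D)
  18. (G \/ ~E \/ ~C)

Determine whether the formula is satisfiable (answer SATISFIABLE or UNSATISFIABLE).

Set A = True and propagate.
Set B = True and propagate.
Branch on C: take C = True.
  then E is forced to False.
  then G is forced to True.
The remaining clauses are satisfied by D = True, F = False.
Every clause has at least one true literal under this assignment.
So A = True, B = True, C = True, D = True, E = False, F = False, G = True is a satisfying assignment.

SATISFIABLE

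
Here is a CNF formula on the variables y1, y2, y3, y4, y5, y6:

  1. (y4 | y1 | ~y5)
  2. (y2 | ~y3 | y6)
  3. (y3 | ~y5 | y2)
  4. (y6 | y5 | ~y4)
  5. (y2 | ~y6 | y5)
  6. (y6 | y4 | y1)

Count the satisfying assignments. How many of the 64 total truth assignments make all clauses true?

26

Case analysis on y5 and y6:
  y5=T, y6=T: 9 of the 16 assignments to (y1,y2,y3,y4) work.
  y5=T, y6=F: y3 free; 3 ways for (y1,y2,y4) × 2^1 = 6.
  y5=F, y6=T: forces y2=T; y1, y3, y4 free → 2^3 = 8.
  y5=F, y6=F: remaining (y1,y2,y3,y4) ∈ {(T,F,F,F); (T,T,F,F); (T,T,T,F)} — 3.
Total: 9 + 6 + 8 + 3 = 26.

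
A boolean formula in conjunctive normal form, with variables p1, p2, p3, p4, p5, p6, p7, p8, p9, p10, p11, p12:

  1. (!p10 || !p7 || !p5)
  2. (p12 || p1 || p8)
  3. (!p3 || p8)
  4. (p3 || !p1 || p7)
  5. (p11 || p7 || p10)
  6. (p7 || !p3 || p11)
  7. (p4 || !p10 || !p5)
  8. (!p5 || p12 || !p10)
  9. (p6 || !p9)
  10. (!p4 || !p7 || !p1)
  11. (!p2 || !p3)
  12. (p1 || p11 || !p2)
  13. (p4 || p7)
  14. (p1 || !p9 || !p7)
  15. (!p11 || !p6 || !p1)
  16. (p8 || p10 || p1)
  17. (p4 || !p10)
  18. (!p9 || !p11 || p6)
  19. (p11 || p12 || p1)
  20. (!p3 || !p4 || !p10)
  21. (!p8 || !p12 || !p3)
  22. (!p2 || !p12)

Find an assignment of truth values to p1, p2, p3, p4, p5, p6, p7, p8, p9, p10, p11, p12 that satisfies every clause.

p1 = F, p2 = F, p3 = F, p4 = T, p5 = T, p6 = T, p7 = F, p8 = T, p9 = F, p10 = T, p11 = F, p12 = T

p2 occurs only negated in the remaining clauses — set p2 = False.
Pure literal: p9 appears only negated; assign p9 = False.
Set p1 = False and propagate.
Set p3 = False and propagate.
For the remaining variables, p4 = True, p5 = True, p6 = True, p7 = False, p8 = True, p10 = True, p11 = False, p12 = True works.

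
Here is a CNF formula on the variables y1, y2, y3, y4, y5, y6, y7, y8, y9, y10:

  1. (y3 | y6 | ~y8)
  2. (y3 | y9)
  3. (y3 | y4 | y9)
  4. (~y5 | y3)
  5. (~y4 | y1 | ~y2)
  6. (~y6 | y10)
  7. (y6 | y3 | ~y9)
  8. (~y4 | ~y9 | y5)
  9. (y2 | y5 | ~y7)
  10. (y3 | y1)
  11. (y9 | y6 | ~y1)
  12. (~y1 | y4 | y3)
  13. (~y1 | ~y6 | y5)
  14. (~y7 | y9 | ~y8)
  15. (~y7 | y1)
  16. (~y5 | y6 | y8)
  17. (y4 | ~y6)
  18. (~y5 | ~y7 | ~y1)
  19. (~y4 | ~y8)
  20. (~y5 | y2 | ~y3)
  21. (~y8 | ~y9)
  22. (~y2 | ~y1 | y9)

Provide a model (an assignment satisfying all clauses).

y1=F, y2=F, y3=T, y4=T, y5=F, y6=F, y7=F, y8=F, y9=F, y10=F

Check each clause:
  1. (~y8 | y3 | y6) — ~y8 is true.
  2. (y9 | y3) — y3 is true.
  3. (y9 | y3 | y4) — y3 is true.
  4. (~y5 | y3) — y3 is true.
  5. (y1 | ~y2 | ~y4) — ~y2 is true.
  6. (~y6 | y10) — ~y6 is true.
  7. (~y9 | y6 | y3) — y3 is true.
  8. (~y9 | ~y4 | y5) — ~y9 is true.
  9. (~y7 | y2 | y5) — ~y7 is true.
  10. (y3 | y1) — y3 is true.
  11. (y9 | ~y1 | y6) — ~y1 is true.
  12. (y4 | y3 | ~y1) — y3 is true.
  13. (~y6 | y5 | ~y1) — ~y6 is true.
  14. (y9 | ~y8 | ~y7) — ~y8 is true.
  15. (~y7 | y1) — ~y7 is true.
  16. (~y5 | y6 | y8) — ~y5 is true.
  17. (y4 | ~y6) — ~y6 is true.
  18. (~y1 | ~y7 | ~y5) — ~y7 is true.
  19. (~y8 | ~y4) — ~y8 is true.
  20. (~y5 | ~y3 | y2) — ~y5 is true.
  21. (~y9 | ~y8) — ~y8 is true.
  22. (~y2 | y9 | ~y1) — ~y1 is true.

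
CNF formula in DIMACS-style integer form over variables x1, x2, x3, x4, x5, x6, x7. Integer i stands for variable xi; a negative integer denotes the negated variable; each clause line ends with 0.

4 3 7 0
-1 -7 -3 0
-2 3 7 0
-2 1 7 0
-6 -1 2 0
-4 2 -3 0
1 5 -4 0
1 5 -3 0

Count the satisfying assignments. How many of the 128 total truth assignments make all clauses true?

Split on x1, then x3.
  x1=T, x3=T: x5 free; 5 ways for (x2,x4,x6,x7) × 2^1 = 10.
  x1=T, x3=F: x5 free; 7 ways for (x2,x4,x6,x7) × 2^1 = 14.
  x1=F, x3=T: x6 free; 4 ways for (x2,x4,x5,x7) × 2^1 = 8.
  x1=F, x3=F: x6 free; 7 ways for (x2,x4,x5,x7) × 2^1 = 14.
Total: 10 + 14 + 8 + 14 = 46.

46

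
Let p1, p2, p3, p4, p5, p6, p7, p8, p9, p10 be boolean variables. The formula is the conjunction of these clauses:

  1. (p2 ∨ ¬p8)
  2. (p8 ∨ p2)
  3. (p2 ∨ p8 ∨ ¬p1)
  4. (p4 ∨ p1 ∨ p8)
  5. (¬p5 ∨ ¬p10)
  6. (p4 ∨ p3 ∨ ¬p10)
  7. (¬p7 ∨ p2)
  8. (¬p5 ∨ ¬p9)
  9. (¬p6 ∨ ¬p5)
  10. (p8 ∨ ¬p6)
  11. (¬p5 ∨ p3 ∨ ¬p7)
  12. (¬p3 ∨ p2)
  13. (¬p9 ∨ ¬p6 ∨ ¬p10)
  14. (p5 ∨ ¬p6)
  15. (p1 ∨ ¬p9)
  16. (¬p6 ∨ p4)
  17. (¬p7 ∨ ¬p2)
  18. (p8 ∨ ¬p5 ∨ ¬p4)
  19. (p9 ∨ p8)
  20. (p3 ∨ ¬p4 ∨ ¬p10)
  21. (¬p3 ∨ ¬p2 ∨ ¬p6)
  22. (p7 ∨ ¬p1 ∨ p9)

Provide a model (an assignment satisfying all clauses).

Pure literal: p6 appears only negated; assign p6 = False.
Try p1 = True.
Set p2 = True and propagate.
  then p7 is forced to False.
  then p9 is forced to True.
  then p5 is forced to False.
Branch on p3: take p3 = True.
p4, p8, p10 are now unconstrained; take p4 = True, p8 = True, p10 = True.
Check each clause:
  1. (¬p8 ∨ p2) — p2 is true.
  2. (p8 ∨ p2) — p8 is true.
  3. (¬p1 ∨ p8 ∨ p2) — p8 is true.
  4. (p4 ∨ p8 ∨ p1) — p8 is true.
  5. (¬p5 ∨ ¬p10) — ¬p5 is true.
  6. (p3 ∨ p4 ∨ ¬p10) — p3 is true.
  7. (¬p7 ∨ p2) — ¬p7 is true.
  8. (¬p9 ∨ ¬p5) — ¬p5 is true.
  9. (¬p5 ∨ ¬p6) — ¬p6 is true.
  10. (p8 ∨ ¬p6) — p8 is true.
  11. (p3 ∨ ¬p5 ∨ ¬p7) — p3 is true.
  12. (¬p3 ∨ p2) — p2 is true.
  13. (¬p10 ∨ ¬p9 ∨ ¬p6) — ¬p6 is true.
  14. (p5 ∨ ¬p6) — ¬p6 is true.
  15. (p1 ∨ ¬p9) — p1 is true.
  16. (¬p6 ∨ p4) — ¬p6 is true.
  17. (¬p2 ∨ ¬p7) — ¬p7 is true.
  18. (¬p4 ∨ ¬p5 ∨ p8) — p8 is true.
  19. (p8 ∨ p9) — p8 is true.
  20. (¬p10 ∨ p3 ∨ ¬p4) — p3 is true.
  21. (¬p3 ∨ ¬p2 ∨ ¬p6) — ¬p6 is true.
  22. (p9 ∨ ¬p1 ∨ p7) — p9 is true.

p1=T, p2=T, p3=T, p4=T, p5=F, p6=F, p7=F, p8=T, p9=T, p10=T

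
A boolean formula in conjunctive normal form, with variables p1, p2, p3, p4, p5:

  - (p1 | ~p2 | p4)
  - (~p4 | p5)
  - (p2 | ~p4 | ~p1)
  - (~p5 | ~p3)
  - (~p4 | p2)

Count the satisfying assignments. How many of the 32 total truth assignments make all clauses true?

11

Case analysis on p4 and p2:
  p4=T, p2=T: remaining (p1,p3,p5) ∈ {(F,F,T); (T,F,T)} — 2.
  p4=T, p2=F: a clause becomes empty — 0.
  p4=F, p2=T: remaining (p1,p3,p5) ∈ {(T,F,F); (T,F,T); (T,T,F)} — 3.
  p4=F, p2=F: p1 free; 3 ways for (p3,p5) × 2^1 = 6.
Total: 2 + 0 + 3 + 6 = 11.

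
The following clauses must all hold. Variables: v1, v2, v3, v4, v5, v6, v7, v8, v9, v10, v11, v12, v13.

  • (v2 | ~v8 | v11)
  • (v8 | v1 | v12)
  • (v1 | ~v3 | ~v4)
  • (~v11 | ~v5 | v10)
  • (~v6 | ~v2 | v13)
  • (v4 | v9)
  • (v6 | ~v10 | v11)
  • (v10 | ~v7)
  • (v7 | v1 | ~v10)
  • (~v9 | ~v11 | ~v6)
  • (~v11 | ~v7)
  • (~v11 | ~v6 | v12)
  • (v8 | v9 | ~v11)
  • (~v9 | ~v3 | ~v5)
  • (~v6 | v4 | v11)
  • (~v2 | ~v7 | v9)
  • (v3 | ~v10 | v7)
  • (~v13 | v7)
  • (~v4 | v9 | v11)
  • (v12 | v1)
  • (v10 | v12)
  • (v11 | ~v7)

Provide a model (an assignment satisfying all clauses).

v1=T  v2=T  v3=T  v4=T  v5=T  v6=F  v7=F  v8=T  v9=F  v10=T  v11=T  v12=T  v13=F

Check each clause:
  1. (~v8 | v11 | v2) — v2 is true.
  2. (v1 | v8 | v12) — v8 is true.
  3. (v1 | ~v4 | ~v3) — v1 is true.
  4. (v10 | ~v5 | ~v11) — v10 is true.
  5. (~v6 | ~v2 | v13) — ~v6 is true.
  6. (v9 | v4) — v4 is true.
  7. (~v10 | v6 | v11) — v11 is true.
  8. (~v7 | v10) — ~v7 is true.
  9. (v1 | v7 | ~v10) — v1 is true.
  10. (~v6 | ~v11 | ~v9) — ~v6 is true.
  11. (~v7 | ~v11) — ~v7 is true.
  12. (~v11 | v12 | ~v6) — ~v6 is true.
  13. (v9 | v8 | ~v11) — v8 is true.
  14. (~v9 | ~v3 | ~v5) — ~v9 is true.
  15. (~v6 | v11 | v4) — ~v6 is true.
  16. (v9 | ~v7 | ~v2) — ~v7 is true.
  17. (v7 | v3 | ~v10) — v3 is true.
  18. (v7 | ~v13) — ~v13 is true.
  19. (~v4 | v9 | v11) — v11 is true.
  20. (v12 | v1) — v1 is true.
  21. (v12 | v10) — v10 is true.
  22. (~v7 | v11) — ~v7 is true.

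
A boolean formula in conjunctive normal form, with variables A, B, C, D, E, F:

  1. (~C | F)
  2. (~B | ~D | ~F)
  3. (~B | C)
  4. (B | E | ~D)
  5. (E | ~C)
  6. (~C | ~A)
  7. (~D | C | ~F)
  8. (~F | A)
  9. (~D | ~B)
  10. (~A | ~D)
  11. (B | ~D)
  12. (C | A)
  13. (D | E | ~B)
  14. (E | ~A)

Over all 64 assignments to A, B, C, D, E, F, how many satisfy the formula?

2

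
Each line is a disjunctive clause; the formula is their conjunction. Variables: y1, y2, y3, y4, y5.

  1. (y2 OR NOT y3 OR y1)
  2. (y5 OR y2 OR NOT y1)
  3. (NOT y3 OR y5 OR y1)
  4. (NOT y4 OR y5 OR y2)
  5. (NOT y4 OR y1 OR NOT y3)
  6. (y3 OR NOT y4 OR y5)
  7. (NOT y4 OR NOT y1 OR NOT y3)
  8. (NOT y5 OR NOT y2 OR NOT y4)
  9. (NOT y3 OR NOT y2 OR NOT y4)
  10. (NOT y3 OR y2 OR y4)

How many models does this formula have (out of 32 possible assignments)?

12

Case analysis on y3 and y4:
  y3=1, y4=1: a clause becomes empty — 0.
  y3=1, y4=0: remaining (y1,y2,y5) ∈ {(0,1,1); (1,1,0); (1,1,1)} — 3.
  y3=0, y4=1: remaining (y1,y2,y5) ∈ {(0,0,1); (1,0,1)} — 2.
  y3=0, y4=0: 7 of the 8 assignments to (y1,y2,y5) work.
Total: 0 + 3 + 2 + 7 = 12.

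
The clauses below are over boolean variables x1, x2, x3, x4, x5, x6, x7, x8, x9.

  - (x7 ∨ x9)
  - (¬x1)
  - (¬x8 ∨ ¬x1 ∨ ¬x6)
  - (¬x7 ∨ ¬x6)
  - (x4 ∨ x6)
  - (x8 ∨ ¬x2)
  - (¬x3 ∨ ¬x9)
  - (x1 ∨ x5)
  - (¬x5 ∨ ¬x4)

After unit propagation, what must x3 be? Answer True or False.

False

Unit clause (¬x1) sets x1 = False.
In (x1 ∨ x5), x1 is now false; x5 must hold, so x5 = True.
In (¬x5 ∨ ¬x4), ¬x5 is now false; ¬x4 must hold, so x4 = False.
(x6 ∨ x4): since x4 = False, the clause reduces to (x6). x6 = True.
(¬x7 ∨ ¬x6) with x6 = True leaves only ¬x7, so x7 = False.
(x9 ∨ x7) with x7 = False leaves only x9, so x9 = True.
From (¬x3 ∨ ¬x9) and x9 = True: x3 = False.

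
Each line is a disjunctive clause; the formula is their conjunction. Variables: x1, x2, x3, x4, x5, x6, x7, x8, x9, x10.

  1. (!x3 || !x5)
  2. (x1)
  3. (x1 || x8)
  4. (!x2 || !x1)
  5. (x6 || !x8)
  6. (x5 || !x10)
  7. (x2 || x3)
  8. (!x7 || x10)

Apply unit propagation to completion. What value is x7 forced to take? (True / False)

False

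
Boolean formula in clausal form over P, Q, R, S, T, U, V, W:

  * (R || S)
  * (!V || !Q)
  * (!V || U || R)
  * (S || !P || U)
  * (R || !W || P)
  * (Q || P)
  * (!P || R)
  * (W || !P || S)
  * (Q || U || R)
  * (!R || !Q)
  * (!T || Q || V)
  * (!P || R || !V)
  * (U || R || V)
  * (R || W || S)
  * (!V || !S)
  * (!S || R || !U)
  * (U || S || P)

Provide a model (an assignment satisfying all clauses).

P = True  Q = False  R = True  S = False  T = False  U = True  V = True  W = True

T occurs only negated in the remaining clauses — set T = False.
Branch on P: take P = True.
  then R is forced to True.
  then Q is forced to False.
Try S = False.
  then U is forced to True.
  then W is forced to True.
V is now unconstrained; take V = True.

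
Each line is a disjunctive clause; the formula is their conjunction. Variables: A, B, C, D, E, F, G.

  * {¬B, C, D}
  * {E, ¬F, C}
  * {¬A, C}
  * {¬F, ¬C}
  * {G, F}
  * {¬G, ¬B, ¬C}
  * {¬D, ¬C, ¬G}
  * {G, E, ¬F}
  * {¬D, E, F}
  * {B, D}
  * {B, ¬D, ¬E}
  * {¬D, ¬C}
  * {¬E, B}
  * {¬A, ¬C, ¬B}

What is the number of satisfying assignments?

3

The models are:
  A=F B=T C=F D=T E=T F=F G=T
  A=F B=T C=F D=T E=T F=T G=F
  A=F B=T C=F D=T E=T F=T G=T
That's 3 in total.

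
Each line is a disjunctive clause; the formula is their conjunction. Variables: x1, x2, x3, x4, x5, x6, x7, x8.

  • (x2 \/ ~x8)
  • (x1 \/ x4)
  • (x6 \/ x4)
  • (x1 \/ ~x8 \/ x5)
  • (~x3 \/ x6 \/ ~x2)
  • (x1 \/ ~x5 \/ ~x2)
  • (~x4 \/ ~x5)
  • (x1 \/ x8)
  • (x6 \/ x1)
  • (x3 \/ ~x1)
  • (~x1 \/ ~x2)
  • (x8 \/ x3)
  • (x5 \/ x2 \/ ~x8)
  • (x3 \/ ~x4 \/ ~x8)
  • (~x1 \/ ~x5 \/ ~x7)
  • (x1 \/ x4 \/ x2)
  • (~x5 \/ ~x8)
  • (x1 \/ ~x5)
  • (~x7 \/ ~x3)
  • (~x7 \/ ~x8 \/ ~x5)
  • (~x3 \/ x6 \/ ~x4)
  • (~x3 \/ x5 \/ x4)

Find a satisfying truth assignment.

x1=True, x2=False, x3=True, x4=False, x5=True, x6=True, x7=False, x8=False

x6 occurs only positively in the remaining clauses — set x6 = True.
Pure literal: x7 appears only negated; assign x7 = False.
Set x1 = True and propagate.
  then x3 is forced to True.
  then x2 is forced to False.
  then x8 is forced to False.
The remaining clauses are satisfied by x4 = False, x5 = True.
Every clause has at least one true literal under this assignment.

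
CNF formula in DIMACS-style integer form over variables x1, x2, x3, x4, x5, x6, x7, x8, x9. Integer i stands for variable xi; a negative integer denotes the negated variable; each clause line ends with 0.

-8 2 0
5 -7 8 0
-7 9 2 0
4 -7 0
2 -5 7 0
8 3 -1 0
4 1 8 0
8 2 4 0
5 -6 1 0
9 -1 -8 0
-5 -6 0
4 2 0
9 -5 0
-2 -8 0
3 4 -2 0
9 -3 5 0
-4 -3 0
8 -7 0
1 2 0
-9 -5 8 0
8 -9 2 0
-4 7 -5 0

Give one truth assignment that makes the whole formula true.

x1=F, x2=T, x3=F, x4=T, x5=F, x6=F, x7=F, x8=F, x9=F

Check each clause:
  1. (x2 OR NOT x8) — NOT x8 is true.
  2. (x8 OR x5 OR NOT x7) — NOT x7 is true.
  3. (x9 OR x2 OR NOT x7) — NOT x7 is true.
  4. (x4 OR NOT x7) — NOT x7 is true.
  5. (x7 OR x2 OR NOT x5) — x2 is true.
  6. (x3 OR NOT x1 OR x8) — NOT x1 is true.
  7. (x1 OR x4 OR x8) — x4 is true.
  8. (x2 OR x8 OR x4) — x2 is true.
  9. (x5 OR x1 OR NOT x6) — NOT x6 is true.
  10. (NOT x8 OR NOT x1 OR x9) — NOT x8 is true.
  11. (NOT x5 OR NOT x6) — NOT x6 is true.
  12. (x2 OR x4) — x2 is true.
  13. (x9 OR NOT x5) — NOT x5 is true.
  14. (NOT x8 OR NOT x2) — NOT x8 is true.
  15. (NOT x2 OR x3 OR x4) — x4 is true.
  16. (x5 OR NOT x3 OR x9) — NOT x3 is true.
  17. (NOT x4 OR NOT x3) — NOT x3 is true.
  18. (NOT x7 OR x8) — NOT x7 is true.
  19. (x1 OR x2) — x2 is true.
  20. (NOT x5 OR x8 OR NOT x9) — NOT x5 is true.
  21. (NOT x9 OR x2 OR x8) — x2 is true.
  22. (x7 OR NOT x4 OR NOT x5) — NOT x5 is true.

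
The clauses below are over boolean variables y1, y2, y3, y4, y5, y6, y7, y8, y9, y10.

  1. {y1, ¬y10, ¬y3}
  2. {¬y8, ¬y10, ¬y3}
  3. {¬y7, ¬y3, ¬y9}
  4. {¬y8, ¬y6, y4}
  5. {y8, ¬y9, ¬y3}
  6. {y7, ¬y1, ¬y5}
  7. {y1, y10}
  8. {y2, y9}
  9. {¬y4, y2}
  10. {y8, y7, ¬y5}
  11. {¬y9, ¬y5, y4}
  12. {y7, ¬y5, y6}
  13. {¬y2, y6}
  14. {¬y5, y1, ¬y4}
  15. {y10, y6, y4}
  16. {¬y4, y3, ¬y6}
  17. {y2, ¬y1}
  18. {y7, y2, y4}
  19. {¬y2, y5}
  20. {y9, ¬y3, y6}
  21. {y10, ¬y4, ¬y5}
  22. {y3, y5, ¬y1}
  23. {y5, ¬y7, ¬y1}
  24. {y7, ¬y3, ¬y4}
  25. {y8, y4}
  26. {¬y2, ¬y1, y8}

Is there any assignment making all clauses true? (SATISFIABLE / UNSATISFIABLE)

SATISFIABLE

Branch on y1: take y1 = False.
  then y10 is forced to True.
  then y3 is forced to False.
Set y2 = False and propagate.
  then y9 is forced to True.
  then y4 is forced to False.
  then y5 is forced to False.
  then y7 is forced to True.
  then y8 is forced to True.
  then y6 is forced to False.
Every clause has at least one true literal under this assignment.
So y1=False, y2=False, y3=False, y4=False, y5=False, y6=False, y7=True, y8=True, y9=True, y10=True is a satisfying assignment.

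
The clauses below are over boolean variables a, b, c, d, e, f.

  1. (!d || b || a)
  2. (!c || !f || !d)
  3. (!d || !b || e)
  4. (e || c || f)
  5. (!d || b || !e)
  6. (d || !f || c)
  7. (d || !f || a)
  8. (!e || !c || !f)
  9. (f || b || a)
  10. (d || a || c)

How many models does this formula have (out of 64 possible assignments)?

18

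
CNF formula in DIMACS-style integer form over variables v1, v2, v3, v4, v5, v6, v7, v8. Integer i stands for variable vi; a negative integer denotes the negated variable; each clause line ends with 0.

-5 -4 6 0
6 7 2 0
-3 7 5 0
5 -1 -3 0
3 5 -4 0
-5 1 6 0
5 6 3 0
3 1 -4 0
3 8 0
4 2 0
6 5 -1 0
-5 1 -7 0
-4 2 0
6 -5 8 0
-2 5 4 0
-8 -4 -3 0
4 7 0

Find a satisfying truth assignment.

v1 = True, v2 = True, v3 = True, v4 = False, v5 = True, v6 = True, v7 = True, v8 = False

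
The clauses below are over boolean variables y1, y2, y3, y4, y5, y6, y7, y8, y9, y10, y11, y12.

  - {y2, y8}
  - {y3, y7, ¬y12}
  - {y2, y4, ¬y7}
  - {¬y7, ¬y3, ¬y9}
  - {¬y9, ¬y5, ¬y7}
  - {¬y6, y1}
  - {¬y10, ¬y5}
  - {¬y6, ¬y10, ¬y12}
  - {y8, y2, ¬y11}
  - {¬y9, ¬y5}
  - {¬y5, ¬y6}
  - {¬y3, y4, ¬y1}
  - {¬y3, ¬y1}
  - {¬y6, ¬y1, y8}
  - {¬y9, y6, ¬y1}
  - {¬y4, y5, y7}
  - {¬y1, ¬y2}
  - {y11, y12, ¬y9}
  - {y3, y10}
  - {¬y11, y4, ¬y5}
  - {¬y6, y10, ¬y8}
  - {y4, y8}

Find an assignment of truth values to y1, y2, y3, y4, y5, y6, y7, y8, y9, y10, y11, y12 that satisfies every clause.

y1 = False, y2 = True, y3 = True, y4 = True, y5 = True, y6 = False, y7 = False, y8 = False, y9 = False, y10 = False, y11 = False, y12 = True

Check each clause:
  1. {y2, y8} — y2 is true.
  2. {¬y12, y7, y3} — y3 is true.
  3. {y2, y4, ¬y7} — ¬y7 is true.
  4. {¬y3, ¬y9, ¬y7} — ¬y7 is true.
  5. {¬y5, ¬y7, ¬y9} — ¬y7 is true.
  6. {y1, ¬y6} — ¬y6 is true.
  7. {¬y5, ¬y10} — ¬y10 is true.
  8. {¬y6, ¬y12, ¬y10} — ¬y6 is true.
  9. {¬y11, y2, y8} — y2 is true.
  10. {¬y5, ¬y9} — ¬y9 is true.
  11. {¬y6, ¬y5} — ¬y6 is true.
  12. {y4, ¬y1, ¬y3} — y4 is true.
  13. {¬y1, ¬y3} — ¬y1 is true.
  14. {¬y1, ¬y6, y8} — ¬y6 is true.
  15. {¬y1, y6, ¬y9} — ¬y1 is true.
  16. {y7, y5, ¬y4} — y5 is true.
  17. {¬y2, ¬y1} — ¬y1 is true.
  18. {¬y9, y11, y12} — y12 is true.
  19. {y10, y3} — y3 is true.
  20. {¬y11, y4, ¬y5} — y4 is true.
  21. {¬y6, y10, ¬y8} — ¬y8 is true.
  22. {y4, y8} — y4 is true.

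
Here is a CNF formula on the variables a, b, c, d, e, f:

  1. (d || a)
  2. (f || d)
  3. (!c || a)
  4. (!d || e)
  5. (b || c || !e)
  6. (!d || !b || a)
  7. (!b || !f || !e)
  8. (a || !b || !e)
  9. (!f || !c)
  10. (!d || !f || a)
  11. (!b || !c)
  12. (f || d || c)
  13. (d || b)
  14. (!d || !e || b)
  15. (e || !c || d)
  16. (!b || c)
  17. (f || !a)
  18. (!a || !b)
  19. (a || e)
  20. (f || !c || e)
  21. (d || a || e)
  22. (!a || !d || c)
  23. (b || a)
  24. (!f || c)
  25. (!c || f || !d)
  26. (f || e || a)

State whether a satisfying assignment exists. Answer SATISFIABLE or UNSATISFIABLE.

a = True:
  propagation gives f=True, c=False; an empty clause results — contradiction.
a = False:
  propagation gives d=True, c=False, e=True, b=True; an empty clause results — contradiction.
Every branch closes, so no satisfying assignment exists.

UNSATISFIABLE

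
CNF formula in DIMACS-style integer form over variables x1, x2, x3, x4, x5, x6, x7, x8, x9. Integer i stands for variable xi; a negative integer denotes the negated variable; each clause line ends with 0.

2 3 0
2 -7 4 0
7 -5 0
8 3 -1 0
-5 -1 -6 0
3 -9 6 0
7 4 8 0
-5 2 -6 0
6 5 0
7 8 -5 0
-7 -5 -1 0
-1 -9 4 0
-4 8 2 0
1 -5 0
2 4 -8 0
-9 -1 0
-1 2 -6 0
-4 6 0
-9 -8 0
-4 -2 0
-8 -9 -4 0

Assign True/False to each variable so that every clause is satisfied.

x1=True, x2=True, x3=False, x4=False, x5=False, x6=True, x7=True, x8=True, x9=False

Check each clause:
  1. (x2 OR x3) — x2 is true.
  2. (x4 OR x2 OR NOT x7) — x2 is true.
  3. (NOT x5 OR x7) — NOT x5 is true.
  4. (x8 OR x3 OR NOT x1) — x8 is true.
  5. (NOT x6 OR NOT x5 OR NOT x1) — NOT x5 is true.
  6. (x6 OR NOT x9 OR x3) — x6 is true.
  7. (x8 OR x7 OR x4) — x8 is true.
  8. (x2 OR NOT x6 OR NOT x5) — x2 is true.
  9. (x6 OR x5) — x6 is true.
  10. (x7 OR x8 OR NOT x5) — x8 is true.
  11. (NOT x5 OR NOT x1 OR NOT x7) — NOT x5 is true.
  12. (NOT x1 OR NOT x9 OR x4) — NOT x9 is true.
  13. (x2 OR x8 OR NOT x4) — x8 is true.
  14. (NOT x5 OR x1) — x1 is true.
  15. (x4 OR x2 OR NOT x8) — x2 is true.
  16. (NOT x9 OR NOT x1) — NOT x9 is true.
  17. (x2 OR NOT x1 OR NOT x6) — x2 is true.
  18. (x6 OR NOT x4) — NOT x4 is true.
  19. (NOT x8 OR NOT x9) — NOT x9 is true.
  20. (NOT x2 OR NOT x4) — NOT x4 is true.
  21. (NOT x4 OR NOT x9 OR NOT x8) — NOT x4 is true.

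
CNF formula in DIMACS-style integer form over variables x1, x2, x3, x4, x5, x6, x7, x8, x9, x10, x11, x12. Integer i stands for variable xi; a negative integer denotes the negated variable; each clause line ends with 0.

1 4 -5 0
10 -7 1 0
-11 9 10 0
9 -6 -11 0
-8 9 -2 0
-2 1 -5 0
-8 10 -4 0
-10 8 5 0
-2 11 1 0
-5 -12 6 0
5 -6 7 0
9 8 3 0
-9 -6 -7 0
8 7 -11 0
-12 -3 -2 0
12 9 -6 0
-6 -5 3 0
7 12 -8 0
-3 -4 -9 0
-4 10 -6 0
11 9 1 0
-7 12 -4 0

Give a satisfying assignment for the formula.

x1=T, x2=F, x3=T, x4=F, x5=T, x6=T, x7=T, x8=F, x9=F, x10=T, x11=F, x12=T

x1 occurs only positively in the remaining clauses — set x1 = True.
x2 occurs only negated in the remaining clauses — set x2 = False.
Set x3 = True and propagate.
Branch on x4: take x4 = False.
The remaining clauses are satisfied by x5 = True, x6 = True, x7 = True, x8 = False, x9 = False, x10 = True, x11 = False, x12 = True.
Every clause has at least one true literal under this assignment.
Check each clause:
  1. (~x5 \/ x1 \/ x4) — x1 is true.
  2. (x1 \/ x10 \/ ~x7) — x1 is true.
  3. (x9 \/ x10 \/ ~x11) — x10 is true.
  4. (~x11 \/ ~x6 \/ x9) — ~x11 is true.
  5. (x9 \/ ~x2 \/ ~x8) — ~x8 is true.
  6. (~x2 \/ ~x5 \/ x1) — x1 is true.
  7. (~x4 \/ x10 \/ ~x8) — ~x8 is true.
  8. (x5 \/ ~x10 \/ x8) — x5 is true.
  9. (x11 \/ ~x2 \/ x1) — x1 is true.
  10. (x6 \/ ~x5 \/ ~x12) — x6 is true.
  11. (x5 \/ x7 \/ ~x6) — x5 is true.
  12. (x3 \/ x9 \/ x8) — x3 is true.
  13. (~x6 \/ ~x9 \/ ~x7) — ~x9 is true.
  14. (x7 \/ ~x11 \/ x8) — ~x11 is true.
  15. (~x3 \/ ~x12 \/ ~x2) — ~x2 is true.
  16. (x12 \/ ~x6 \/ x9) — x12 is true.
  17. (x3 \/ ~x5 \/ ~x6) — x3 is true.
  18. (x7 \/ x12 \/ ~x8) — ~x8 is true.
  19. (~x4 \/ ~x9 \/ ~x3) — ~x4 is true.
  20. (~x6 \/ x10 \/ ~x4) — x10 is true.
  21. (x11 \/ x9 \/ x1) — x1 is true.
  22. (x12 \/ ~x7 \/ ~x4) — x12 is true.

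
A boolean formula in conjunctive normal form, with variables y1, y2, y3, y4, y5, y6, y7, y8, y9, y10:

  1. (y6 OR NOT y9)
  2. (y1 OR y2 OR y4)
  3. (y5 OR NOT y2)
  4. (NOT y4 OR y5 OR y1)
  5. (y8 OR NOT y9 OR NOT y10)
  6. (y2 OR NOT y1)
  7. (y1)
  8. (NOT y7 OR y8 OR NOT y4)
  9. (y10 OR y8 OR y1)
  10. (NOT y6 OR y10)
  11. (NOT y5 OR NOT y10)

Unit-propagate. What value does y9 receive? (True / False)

False

Unit clause (y1) sets y1 = True.
From (NOT y1 OR y2) and y1 = True: y2 = True.
(NOT y2 OR y5): since y2 = True, the clause reduces to (y5). y5 = True.
(NOT y10 OR NOT y5) with y5 = True leaves only NOT y10, so y10 = False.
From (NOT y6 OR y10) and y10 = False: y6 = False.
From (NOT y9 OR y6) and y6 = False: y9 = False.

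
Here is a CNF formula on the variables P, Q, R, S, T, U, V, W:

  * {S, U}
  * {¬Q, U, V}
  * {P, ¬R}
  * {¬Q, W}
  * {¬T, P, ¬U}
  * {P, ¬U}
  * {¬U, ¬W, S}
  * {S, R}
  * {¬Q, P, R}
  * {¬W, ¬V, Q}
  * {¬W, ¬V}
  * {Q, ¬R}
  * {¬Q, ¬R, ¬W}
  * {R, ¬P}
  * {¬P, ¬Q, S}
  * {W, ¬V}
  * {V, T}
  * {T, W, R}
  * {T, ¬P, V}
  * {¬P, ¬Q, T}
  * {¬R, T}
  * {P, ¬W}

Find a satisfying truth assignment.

S occurs only positively in the remaining clauses — set S = True.
Branch on P: take P = False.
  then R is forced to False.
  then U is forced to False.
  then Q is forced to False.
  then W is forced to False.
  then V is forced to False.
  then T is forced to True.

P=0, Q=0, R=0, S=1, T=1, U=0, V=0, W=0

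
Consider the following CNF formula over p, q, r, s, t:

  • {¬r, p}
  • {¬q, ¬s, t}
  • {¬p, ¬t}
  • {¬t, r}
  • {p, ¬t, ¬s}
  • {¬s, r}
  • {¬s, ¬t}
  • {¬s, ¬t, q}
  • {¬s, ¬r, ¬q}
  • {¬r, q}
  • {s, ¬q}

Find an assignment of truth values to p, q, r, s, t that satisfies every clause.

Set p = False and propagate.
  then r is forced to False.
  then t is forced to False.
  then s is forced to False.
  then q is forced to False.

p=F  q=F  r=F  s=F  t=F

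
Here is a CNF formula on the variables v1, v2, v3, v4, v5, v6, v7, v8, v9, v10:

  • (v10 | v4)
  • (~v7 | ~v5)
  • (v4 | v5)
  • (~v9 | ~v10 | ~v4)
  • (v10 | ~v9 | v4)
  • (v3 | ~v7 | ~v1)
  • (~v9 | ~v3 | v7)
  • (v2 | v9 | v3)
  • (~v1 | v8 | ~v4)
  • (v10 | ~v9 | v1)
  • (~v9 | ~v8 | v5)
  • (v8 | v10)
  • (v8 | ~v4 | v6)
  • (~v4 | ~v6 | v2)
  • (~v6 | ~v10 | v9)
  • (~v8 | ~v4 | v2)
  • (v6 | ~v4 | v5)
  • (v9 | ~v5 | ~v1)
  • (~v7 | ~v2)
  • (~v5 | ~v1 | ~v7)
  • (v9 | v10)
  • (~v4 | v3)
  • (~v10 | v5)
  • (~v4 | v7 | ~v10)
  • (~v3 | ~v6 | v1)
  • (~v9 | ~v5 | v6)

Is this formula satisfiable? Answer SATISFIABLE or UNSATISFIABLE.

SATISFIABLE

Branch on v1: take v1 = False.
Branch on v2: take v2 = False.
Set v3 = True and propagate.
  then v6 is forced to False.
For the remaining variables, v4 = False, v5 = True, v7 = False, v8 = False, v9 = False, v10 = True works.
So v1=F, v2=F, v3=T, v4=F, v5=T, v6=F, v7=F, v8=F, v9=F, v10=T is a satisfying assignment.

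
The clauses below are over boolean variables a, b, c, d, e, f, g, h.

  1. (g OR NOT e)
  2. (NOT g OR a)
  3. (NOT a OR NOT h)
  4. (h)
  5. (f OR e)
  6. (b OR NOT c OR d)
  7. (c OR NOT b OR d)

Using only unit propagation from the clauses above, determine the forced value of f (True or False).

(h) is a unit clause: h = True.
(NOT a OR NOT h): since h = True, the clause reduces to (NOT a). a = False.
(a OR NOT g) with a = False leaves only NOT g, so g = False.
From (NOT e OR g) and g = False: e = False.
In (e OR f), e is now false; f must hold, so f = True.

True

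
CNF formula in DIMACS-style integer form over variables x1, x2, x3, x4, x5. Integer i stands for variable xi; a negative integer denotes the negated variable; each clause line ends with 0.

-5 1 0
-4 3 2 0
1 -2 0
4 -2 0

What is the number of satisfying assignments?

13

Split on x2, then x1.
  x2=T, x1=T: remaining (x3,x4,x5) ∈ {(F,T,F); (F,T,T); (T,T,F); (T,T,T)} — 4.
  x2=T, x1=F: a clause becomes empty — 0.
  x2=F, x1=T: x5 free; 3 ways for (x3,x4) × 2^1 = 6.
  x2=F, x1=F: remaining (x3,x4,x5) ∈ {(F,F,F); (T,F,F); (T,T,F)} — 3.
Total: 4 + 0 + 6 + 3 = 13.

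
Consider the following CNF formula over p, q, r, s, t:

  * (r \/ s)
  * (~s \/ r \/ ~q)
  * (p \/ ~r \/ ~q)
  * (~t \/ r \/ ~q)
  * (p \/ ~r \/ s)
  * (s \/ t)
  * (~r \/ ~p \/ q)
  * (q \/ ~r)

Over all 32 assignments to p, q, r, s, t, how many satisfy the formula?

Satisfying assignments:
  p=0 q=0 r=0 s=1 t=0
  p=0 q=0 r=0 s=1 t=1
  p=1 q=0 r=0 s=1 t=0
  p=1 q=0 r=0 s=1 t=1
  p=1 q=1 r=1 s=0 t=1
  p=1 q=1 r=1 s=1 t=0
  p=1 q=1 r=1 s=1 t=1
That's 7 in total.

7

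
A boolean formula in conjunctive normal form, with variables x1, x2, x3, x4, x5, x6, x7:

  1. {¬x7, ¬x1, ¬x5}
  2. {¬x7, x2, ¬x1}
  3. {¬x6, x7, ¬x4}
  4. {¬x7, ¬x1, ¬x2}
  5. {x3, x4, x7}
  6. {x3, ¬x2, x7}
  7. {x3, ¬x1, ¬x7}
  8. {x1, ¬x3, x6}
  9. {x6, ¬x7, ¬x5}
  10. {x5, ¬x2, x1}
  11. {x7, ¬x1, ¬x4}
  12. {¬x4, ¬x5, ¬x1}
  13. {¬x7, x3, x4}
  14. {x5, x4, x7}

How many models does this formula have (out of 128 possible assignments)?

18

Split on x7, then x1.
  x7=T, x1=T: a clause becomes empty — 0.
  x7=T, x1=F: 10 of the 32 assignments to (x2,x3,x4,x5,x6) work.
  x7=F, x1=T: remaining (x2,x3,x4,x5,x6) ∈ {(F,T,F,T,F); (F,T,F,T,T); (T,T,F,T,F); (T,T,F,T,T)} — 4.
  x7=F, x1=F: remaining (x2,x3,x4,x5,x6) ∈ {(F,F,T,F,F); (F,F,T,T,F); (F,T,F,T,T); (T,T,F,T,T)} — 4.
Total: 0 + 10 + 4 + 4 = 18.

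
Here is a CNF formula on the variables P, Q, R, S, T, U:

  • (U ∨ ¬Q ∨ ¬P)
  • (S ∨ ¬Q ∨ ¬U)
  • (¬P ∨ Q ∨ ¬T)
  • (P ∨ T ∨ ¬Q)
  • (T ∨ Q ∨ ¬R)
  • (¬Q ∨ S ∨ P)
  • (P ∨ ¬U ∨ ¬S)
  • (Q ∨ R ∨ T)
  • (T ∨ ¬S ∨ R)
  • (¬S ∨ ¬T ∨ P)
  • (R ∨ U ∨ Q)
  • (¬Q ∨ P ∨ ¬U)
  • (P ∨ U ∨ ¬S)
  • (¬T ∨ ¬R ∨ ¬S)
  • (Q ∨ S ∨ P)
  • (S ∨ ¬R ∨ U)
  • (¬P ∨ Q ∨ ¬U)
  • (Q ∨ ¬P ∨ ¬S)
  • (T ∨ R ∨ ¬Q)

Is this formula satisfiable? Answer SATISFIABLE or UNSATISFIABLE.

SATISFIABLE

Set P = True and propagate.
Try Q = True.
  then U is forced to True.
  then S is forced to True.
Branch on R: take R = True.
  then T is forced to False.
So P = True, Q = True, R = True, S = True, T = False, U = True is a satisfying assignment.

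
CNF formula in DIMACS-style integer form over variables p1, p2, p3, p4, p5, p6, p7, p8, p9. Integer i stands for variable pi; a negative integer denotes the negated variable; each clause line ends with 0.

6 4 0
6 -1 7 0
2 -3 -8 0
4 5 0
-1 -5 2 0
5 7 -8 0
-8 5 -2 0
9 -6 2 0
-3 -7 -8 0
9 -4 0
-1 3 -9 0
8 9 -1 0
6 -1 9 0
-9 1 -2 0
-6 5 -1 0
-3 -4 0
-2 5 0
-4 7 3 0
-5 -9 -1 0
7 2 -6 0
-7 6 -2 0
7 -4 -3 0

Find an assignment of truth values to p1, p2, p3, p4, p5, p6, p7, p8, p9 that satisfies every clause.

Set p1 = True and propagate.
For the remaining variables, p2 = True, p3 = True, p4 = False, p5 = True, p6 = True, p7 = False, p8 = True, p9 = False works.
Every clause has at least one true literal under this assignment.
Check each clause:
  1. {p4, p6} — p6 is true.
  2. {¬p1, p6, p7} — p6 is true.
  3. {¬p8, p2, ¬p3} — p2 is true.
  4. {p5, p4} — p5 is true.
  5. {p2, ¬p1, ¬p5} — p2 is true.
  6. {p5, ¬p8, p7} — p5 is true.
  7. {¬p8, p5, ¬p2} — p5 is true.
  8. {¬p6, p2, p9} — p2 is true.
  9. {¬p7, ¬p8, ¬p3} — ¬p7 is true.
  10. {p9, ¬p4} — ¬p4 is true.
  11. {¬p1, ¬p9, p3} — p3 is true.
  12. {p9, ¬p1, p8} — p8 is true.
  13. {p9, ¬p1, p6} — p6 is true.
  14. {p1, ¬p2, ¬p9} — p1 is true.
  15. {¬p1, ¬p6, p5} — p5 is true.
  16. {¬p4, ¬p3} — ¬p4 is true.
  17. {¬p2, p5} — p5 is true.
  18. {¬p4, p3, p7} — p3 is true.
  19. {¬p9, ¬p5, ¬p1} — ¬p9 is true.
  20. {p2, p7, ¬p6} — p2 is true.
  21. {¬p7, p6, ¬p2} — ¬p7 is true.
  22. {p7, ¬p3, ¬p4} — ¬p4 is true.

p1=True, p2=True, p3=True, p4=False, p5=True, p6=True, p7=False, p8=True, p9=False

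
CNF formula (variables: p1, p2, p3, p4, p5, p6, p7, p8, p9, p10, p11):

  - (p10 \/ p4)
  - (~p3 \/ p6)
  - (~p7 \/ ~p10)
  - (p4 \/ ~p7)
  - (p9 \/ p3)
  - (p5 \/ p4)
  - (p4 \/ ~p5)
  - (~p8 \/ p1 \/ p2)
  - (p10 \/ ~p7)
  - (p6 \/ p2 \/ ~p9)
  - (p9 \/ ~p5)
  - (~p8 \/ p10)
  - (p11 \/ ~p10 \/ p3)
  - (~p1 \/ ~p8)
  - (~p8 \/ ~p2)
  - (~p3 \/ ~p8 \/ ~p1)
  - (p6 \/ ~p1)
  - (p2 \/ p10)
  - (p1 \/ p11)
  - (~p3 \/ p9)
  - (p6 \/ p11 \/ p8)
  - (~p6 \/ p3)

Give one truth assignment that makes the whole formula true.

p1=T, p2=T, p3=T, p4=T, p5=T, p6=T, p7=F, p8=F, p9=T, p10=F, p11=T

p4 occurs only positively in the remaining clauses — set p4 = True.
Pure literal: p7 appears only negated; assign p7 = False.
Branch on p1: take p1 = True.
  then p8 is forced to False.
  then p6 is forced to True.
  then p3 is forced to True.
  then p9 is forced to True.
The remaining clauses are satisfied by p2 = True, p5 = True, p10 = False, p11 = True.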